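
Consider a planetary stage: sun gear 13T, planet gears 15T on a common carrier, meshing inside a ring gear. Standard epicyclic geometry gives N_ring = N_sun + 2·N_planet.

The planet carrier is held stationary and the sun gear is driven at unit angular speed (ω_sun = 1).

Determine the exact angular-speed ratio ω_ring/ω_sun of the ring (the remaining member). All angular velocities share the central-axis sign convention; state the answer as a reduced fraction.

N_ring = 13 + 2·15 = 43
13(ω_s−ω_c) = −43(ω_r−ω_c),  ω_c=0, ω_s=1
ω_r = 0 − (13/43)(1−0) = -13/43
ω_r/ω_s = -13/43

-13/43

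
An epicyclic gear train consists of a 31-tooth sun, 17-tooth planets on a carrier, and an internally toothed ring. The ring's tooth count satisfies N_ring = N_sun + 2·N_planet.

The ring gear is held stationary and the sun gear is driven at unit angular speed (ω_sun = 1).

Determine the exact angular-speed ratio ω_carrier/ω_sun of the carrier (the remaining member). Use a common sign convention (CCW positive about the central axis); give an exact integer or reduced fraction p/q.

N_ring = 31 + 2·17 = 65
31(ω_s−ω_c) = −65(ω_r−ω_c),  ω_r=0, ω_s=1
31(1−ω_c) = −65(0−ω_c)  ⇒  96ω_c = 31  ⇒  ω_c = 31/96
ω_c/ω_s = 31/96

31/96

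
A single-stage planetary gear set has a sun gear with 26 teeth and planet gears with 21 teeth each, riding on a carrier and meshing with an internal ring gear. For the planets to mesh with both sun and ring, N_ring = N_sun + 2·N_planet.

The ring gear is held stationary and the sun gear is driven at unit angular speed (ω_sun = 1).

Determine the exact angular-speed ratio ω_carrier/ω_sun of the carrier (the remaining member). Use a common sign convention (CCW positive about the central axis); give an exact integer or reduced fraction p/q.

N_ring = 26 + 2·21 = 68
26(ω_s−ω_c) = −68(ω_r−ω_c),  ω_r=0, ω_s=1
26(1−ω_c) = −68(0−ω_c)  ⇒  94ω_c = 26  ⇒  ω_c = 13/47
ω_c/ω_s = 13/47

13/47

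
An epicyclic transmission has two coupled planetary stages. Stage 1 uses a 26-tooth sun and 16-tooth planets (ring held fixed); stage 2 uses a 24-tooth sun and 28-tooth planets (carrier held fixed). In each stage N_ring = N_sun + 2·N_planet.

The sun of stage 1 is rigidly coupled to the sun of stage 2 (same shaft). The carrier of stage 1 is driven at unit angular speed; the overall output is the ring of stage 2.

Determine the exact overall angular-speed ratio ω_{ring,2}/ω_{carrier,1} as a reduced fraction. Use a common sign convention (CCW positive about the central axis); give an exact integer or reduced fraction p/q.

-63/65

Stage 1: N_ring = 26 + 2·16 = 58
Stage 1: 26(ω_s−ω_c) = −58(ω_r−ω_c),  ω_r=0, ω_c=1
Stage 1: ω_s = 1 − (58/26)(0−1) = 42/13
  ⇒ ω_s¹/ω_c¹ = 42/13
Stage 2: N_ring = 24 + 2·28 = 80
Stage 2: 24(ω_s−ω_c) = −80(ω_r−ω_c),  ω_c=0, ω_s=1
Stage 2: ω_r = 0 − (24/80)(1−0) = -3/10
  ⇒ ω_r²/ω_s² = -3/10
Coupling ω_s² = ω_s¹ ⇒ overall = 42/13 × -3/10 = -63/65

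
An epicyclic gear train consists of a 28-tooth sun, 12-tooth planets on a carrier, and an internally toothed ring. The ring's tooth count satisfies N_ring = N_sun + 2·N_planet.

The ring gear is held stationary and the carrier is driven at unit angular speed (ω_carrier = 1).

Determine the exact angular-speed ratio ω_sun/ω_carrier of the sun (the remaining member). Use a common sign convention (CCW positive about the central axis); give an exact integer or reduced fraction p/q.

N_ring = 28 + 2·12 = 52
28(ω_s−ω_c) = −52(ω_r−ω_c),  ω_r=0, ω_c=1
ω_s = 1 − (52/28)(0−1) = 20/7
ω_s/ω_c = 20/7

20/7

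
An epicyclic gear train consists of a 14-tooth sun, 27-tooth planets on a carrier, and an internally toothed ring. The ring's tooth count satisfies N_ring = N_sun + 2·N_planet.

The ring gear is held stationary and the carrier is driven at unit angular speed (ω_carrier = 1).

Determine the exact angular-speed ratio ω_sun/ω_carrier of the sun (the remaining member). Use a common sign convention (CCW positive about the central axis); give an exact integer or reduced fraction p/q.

N_ring = 14 + 2·27 = 68
14(ω_s−ω_c) = −68(ω_r−ω_c),  ω_r=0, ω_c=1
ω_s = 1 − (68/14)(0−1) = 41/7
ω_s/ω_c = 41/7

41/7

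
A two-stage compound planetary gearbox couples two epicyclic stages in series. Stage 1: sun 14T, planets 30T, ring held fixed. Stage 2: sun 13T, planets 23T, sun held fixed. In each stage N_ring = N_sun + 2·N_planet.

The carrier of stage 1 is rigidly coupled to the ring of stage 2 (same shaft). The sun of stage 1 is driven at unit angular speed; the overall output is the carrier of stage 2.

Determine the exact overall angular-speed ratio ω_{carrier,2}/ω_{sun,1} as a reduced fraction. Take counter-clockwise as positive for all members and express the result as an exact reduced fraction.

413/3168

Stage 1: N_ring = 14 + 2·30 = 74
Stage 1: 14(ω_s−ω_c) = −74(ω_r−ω_c),  ω_r=0, ω_s=1
Stage 1: 14(1−ω_c) = −74(0−ω_c)  ⇒  88ω_c = 14  ⇒  ω_c = 7/44
  ⇒ ω_c¹/ω_s¹ = 7/44
Stage 2: N_ring = 13 + 2·23 = 59
Stage 2: 13(ω_s−ω_c) = −59(ω_r−ω_c),  ω_s=0, ω_r=1
Stage 2: 13(0−ω_c) = −59(1−ω_c)  ⇒  72ω_c = 59  ⇒  ω_c = 59/72
  ⇒ ω_c²/ω_r² = 59/72
Coupling ω_r² = ω_c¹ ⇒ overall = 7/44 × 59/72 = 413/3168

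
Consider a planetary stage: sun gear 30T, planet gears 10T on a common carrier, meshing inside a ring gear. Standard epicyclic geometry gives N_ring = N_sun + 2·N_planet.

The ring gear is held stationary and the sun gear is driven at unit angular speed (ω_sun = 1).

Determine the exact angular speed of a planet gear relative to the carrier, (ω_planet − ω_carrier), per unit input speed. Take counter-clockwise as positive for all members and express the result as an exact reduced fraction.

-15/8

N_ring = 30 + 2·10 = 50
30(ω_s−ω_c) = −50(ω_r−ω_c),  ω_r=0, ω_s=1
30(1−ω_c) = −50(0−ω_c)  ⇒  80ω_c = 30  ⇒  ω_c = 3/8
sun–planet: 30·(1−3/8) = −10·(ω_p−ω_c)  ⇒  ω_p−ω_c = −(30/10)·(5/8) = -15/8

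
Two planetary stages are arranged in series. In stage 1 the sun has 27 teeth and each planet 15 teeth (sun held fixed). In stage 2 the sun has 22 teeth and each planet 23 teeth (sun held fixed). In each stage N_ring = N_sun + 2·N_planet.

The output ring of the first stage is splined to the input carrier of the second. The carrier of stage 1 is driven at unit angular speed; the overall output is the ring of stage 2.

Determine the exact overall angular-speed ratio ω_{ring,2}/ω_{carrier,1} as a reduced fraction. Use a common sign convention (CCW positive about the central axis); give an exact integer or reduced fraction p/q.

Stage 1: N_ring = 27 + 2·15 = 57
Stage 1: 27(ω_s−ω_c) = −57(ω_r−ω_c),  ω_s=0, ω_c=1
Stage 1: ω_r = 1 − (27/57)(0−1) = 28/19
  ⇒ ω_r¹/ω_c¹ = 28/19
Stage 2: N_ring = 22 + 2·23 = 68
Stage 2: 22(ω_s−ω_c) = −68(ω_r−ω_c),  ω_s=0, ω_c=1
Stage 2: ω_r = 1 − (22/68)(0−1) = 45/34
  ⇒ ω_r²/ω_c² = 45/34
Coupling ω_c² = ω_r¹ ⇒ overall = 28/19 × 45/34 = 630/323

630/323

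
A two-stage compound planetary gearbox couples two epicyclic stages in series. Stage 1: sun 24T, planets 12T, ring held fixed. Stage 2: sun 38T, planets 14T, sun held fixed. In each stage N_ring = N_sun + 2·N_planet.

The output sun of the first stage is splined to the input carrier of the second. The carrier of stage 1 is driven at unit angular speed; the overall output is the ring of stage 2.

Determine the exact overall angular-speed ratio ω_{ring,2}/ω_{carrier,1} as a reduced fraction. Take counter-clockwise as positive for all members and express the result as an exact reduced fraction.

52/11

Stage 1: N_ring = 24 + 2·12 = 48
Stage 1: 24(ω_s−ω_c) = −48(ω_r−ω_c),  ω_r=0, ω_c=1
Stage 1: ω_s = 1 − (48/24)(0−1) = 3
  ⇒ ω_s¹/ω_c¹ = 3
Stage 2: N_ring = 38 + 2·14 = 66
Stage 2: 38(ω_s−ω_c) = −66(ω_r−ω_c),  ω_s=0, ω_c=1
Stage 2: ω_r = 1 − (38/66)(0−1) = 52/33
  ⇒ ω_r²/ω_c² = 52/33
Coupling ω_c² = ω_s¹ ⇒ overall = 3 × 52/33 = 52/11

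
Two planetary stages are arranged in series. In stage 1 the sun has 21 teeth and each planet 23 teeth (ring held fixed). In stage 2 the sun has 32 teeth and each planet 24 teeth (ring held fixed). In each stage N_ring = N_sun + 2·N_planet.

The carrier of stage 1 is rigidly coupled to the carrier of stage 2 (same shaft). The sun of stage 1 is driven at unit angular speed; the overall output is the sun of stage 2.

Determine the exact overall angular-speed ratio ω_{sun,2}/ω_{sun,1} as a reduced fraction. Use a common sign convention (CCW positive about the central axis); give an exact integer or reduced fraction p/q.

147/176

Stage 1: N_ring = 21 + 2·23 = 67
Stage 1: 21(ω_s−ω_c) = −67(ω_r−ω_c),  ω_r=0, ω_s=1
Stage 1: 21(1−ω_c) = −67(0−ω_c)  ⇒  88ω_c = 21  ⇒  ω_c = 21/88
  ⇒ ω_c¹/ω_s¹ = 21/88
Stage 2: N_ring = 32 + 2·24 = 80
Stage 2: 32(ω_s−ω_c) = −80(ω_r−ω_c),  ω_r=0, ω_c=1
Stage 2: ω_s = 1 − (80/32)(0−1) = 7/2
  ⇒ ω_s²/ω_c² = 7/2
Coupling ω_c² = ω_c¹ ⇒ overall = 21/88 × 7/2 = 147/176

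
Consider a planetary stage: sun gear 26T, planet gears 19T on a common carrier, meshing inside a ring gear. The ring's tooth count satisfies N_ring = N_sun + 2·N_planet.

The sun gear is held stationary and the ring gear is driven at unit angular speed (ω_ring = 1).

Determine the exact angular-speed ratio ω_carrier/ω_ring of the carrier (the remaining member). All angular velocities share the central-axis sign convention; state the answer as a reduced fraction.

N_ring = 26 + 2·19 = 64
26(ω_s−ω_c) = −64(ω_r−ω_c),  ω_s=0, ω_r=1
26(0−ω_c) = −64(1−ω_c)  ⇒  90ω_c = 64  ⇒  ω_c = 32/45
ω_c/ω_r = 32/45

32/45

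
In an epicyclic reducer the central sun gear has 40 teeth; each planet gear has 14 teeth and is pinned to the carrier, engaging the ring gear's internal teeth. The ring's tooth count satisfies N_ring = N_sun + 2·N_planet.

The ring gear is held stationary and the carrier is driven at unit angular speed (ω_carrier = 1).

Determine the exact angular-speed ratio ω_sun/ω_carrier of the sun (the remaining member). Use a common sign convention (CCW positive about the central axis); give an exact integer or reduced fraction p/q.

N_ring = 40 + 2·14 = 68
40(ω_s−ω_c) = −68(ω_r−ω_c),  ω_r=0, ω_c=1
ω_s = 1 − (68/40)(0−1) = 27/10
ω_s/ω_c = 27/10

27/10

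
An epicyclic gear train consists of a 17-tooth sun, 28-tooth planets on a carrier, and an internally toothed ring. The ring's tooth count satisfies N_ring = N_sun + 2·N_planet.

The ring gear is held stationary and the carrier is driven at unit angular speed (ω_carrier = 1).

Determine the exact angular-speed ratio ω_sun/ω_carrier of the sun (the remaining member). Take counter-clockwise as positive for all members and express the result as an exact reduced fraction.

90/17

N_ring = 17 + 2·28 = 73
17(ω_s−ω_c) = −73(ω_r−ω_c),  ω_r=0, ω_c=1
ω_s = 1 − (73/17)(0−1) = 90/17
ω_s/ω_c = 90/17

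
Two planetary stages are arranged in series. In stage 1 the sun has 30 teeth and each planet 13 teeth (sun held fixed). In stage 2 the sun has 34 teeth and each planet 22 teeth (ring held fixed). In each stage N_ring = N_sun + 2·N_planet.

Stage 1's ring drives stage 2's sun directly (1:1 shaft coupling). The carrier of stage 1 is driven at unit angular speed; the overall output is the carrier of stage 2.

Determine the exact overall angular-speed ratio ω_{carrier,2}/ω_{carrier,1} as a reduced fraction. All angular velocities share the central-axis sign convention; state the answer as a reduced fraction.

Stage 1: N_ring = 30 + 2·13 = 56
Stage 1: 30(ω_s−ω_c) = −56(ω_r−ω_c),  ω_s=0, ω_c=1
Stage 1: ω_r = 1 − (30/56)(0−1) = 43/28
  ⇒ ω_r¹/ω_c¹ = 43/28
Stage 2: N_ring = 34 + 2·22 = 78
Stage 2: 34(ω_s−ω_c) = −78(ω_r−ω_c),  ω_r=0, ω_s=1
Stage 2: 34(1−ω_c) = −78(0−ω_c)  ⇒  112ω_c = 34  ⇒  ω_c = 17/56
  ⇒ ω_c²/ω_s² = 17/56
Coupling ω_s² = ω_r¹ ⇒ overall = 43/28 × 17/56 = 731/1568

731/1568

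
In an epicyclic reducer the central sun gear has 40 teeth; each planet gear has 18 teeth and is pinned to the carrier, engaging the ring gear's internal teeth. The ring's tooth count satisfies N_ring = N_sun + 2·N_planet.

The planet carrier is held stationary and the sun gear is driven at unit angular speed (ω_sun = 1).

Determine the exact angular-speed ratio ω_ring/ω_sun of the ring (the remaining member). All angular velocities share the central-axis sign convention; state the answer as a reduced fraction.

N_ring = 40 + 2·18 = 76
40(ω_s−ω_c) = −76(ω_r−ω_c),  ω_c=0, ω_s=1
ω_r = 0 − (40/76)(1−0) = -10/19
ω_r/ω_s = -10/19

-10/19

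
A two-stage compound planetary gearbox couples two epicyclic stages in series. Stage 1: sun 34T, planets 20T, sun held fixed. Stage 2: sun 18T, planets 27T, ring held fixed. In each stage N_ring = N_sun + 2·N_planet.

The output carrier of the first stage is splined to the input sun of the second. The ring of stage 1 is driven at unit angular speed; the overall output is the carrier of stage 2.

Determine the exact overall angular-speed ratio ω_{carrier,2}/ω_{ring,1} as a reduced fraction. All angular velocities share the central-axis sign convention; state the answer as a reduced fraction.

Stage 1: N_ring = 34 + 2·20 = 74
Stage 1: 34(ω_s−ω_c) = −74(ω_r−ω_c),  ω_s=0, ω_r=1
Stage 1: 34(0−ω_c) = −74(1−ω_c)  ⇒  108ω_c = 74  ⇒  ω_c = 37/54
  ⇒ ω_c¹/ω_r¹ = 37/54
Stage 2: N_ring = 18 + 2·27 = 72
Stage 2: 18(ω_s−ω_c) = −72(ω_r−ω_c),  ω_r=0, ω_s=1
Stage 2: 18(1−ω_c) = −72(0−ω_c)  ⇒  90ω_c = 18  ⇒  ω_c = 1/5
  ⇒ ω_c²/ω_s² = 1/5
Coupling ω_s² = ω_c¹ ⇒ overall = 37/54 × 1/5 = 37/270

37/270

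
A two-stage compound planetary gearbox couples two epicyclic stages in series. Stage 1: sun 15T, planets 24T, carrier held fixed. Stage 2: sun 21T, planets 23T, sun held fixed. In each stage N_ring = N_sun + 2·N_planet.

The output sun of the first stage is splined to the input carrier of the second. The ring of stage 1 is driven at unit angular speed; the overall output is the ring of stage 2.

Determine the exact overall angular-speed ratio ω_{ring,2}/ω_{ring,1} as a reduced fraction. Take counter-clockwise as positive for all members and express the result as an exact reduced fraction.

Stage 1: N_ring = 15 + 2·24 = 63
Stage 1: 15(ω_s−ω_c) = −63(ω_r−ω_c),  ω_c=0, ω_r=1
Stage 1: ω_s = 0 − (63/15)(1−0) = -21/5
  ⇒ ω_s¹/ω_r¹ = -21/5
Stage 2: N_ring = 21 + 2·23 = 67
Stage 2: 21(ω_s−ω_c) = −67(ω_r−ω_c),  ω_s=0, ω_c=1
Stage 2: ω_r = 1 − (21/67)(0−1) = 88/67
  ⇒ ω_r²/ω_c² = 88/67
Coupling ω_c² = ω_s¹ ⇒ overall = -21/5 × 88/67 = -1848/335

-1848/335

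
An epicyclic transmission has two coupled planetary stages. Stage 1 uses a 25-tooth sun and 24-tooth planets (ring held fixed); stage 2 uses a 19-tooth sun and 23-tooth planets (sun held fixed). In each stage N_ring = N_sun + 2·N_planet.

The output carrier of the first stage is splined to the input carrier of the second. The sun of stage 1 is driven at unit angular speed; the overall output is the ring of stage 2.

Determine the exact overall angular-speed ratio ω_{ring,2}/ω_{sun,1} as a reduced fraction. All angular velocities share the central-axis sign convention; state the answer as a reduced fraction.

Stage 1: N_ring = 25 + 2·24 = 73
Stage 1: 25(ω_s−ω_c) = −73(ω_r−ω_c),  ω_r=0, ω_s=1
Stage 1: 25(1−ω_c) = −73(0−ω_c)  ⇒  98ω_c = 25  ⇒  ω_c = 25/98
  ⇒ ω_c¹/ω_s¹ = 25/98
Stage 2: N_ring = 19 + 2·23 = 65
Stage 2: 19(ω_s−ω_c) = −65(ω_r−ω_c),  ω_s=0, ω_c=1
Stage 2: ω_r = 1 − (19/65)(0−1) = 84/65
  ⇒ ω_r²/ω_c² = 84/65
Coupling ω_c² = ω_c¹ ⇒ overall = 25/98 × 84/65 = 30/91

30/91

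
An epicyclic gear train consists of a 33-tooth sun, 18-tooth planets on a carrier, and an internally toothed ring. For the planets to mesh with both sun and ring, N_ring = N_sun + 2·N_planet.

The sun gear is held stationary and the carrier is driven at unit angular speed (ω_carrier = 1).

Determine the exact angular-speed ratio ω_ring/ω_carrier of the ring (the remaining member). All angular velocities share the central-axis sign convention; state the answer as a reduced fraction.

N_ring = 33 + 2·18 = 69
33(ω_s−ω_c) = −69(ω_r−ω_c),  ω_s=0, ω_c=1
ω_r = 1 − (33/69)(0−1) = 34/23
ω_r/ω_c = 34/23

34/23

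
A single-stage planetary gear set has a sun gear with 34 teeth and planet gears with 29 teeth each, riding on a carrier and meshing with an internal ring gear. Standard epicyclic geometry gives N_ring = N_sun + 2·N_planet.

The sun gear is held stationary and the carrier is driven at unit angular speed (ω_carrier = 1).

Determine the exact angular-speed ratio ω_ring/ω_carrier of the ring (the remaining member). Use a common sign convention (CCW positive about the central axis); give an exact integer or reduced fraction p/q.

63/46

N_ring = 34 + 2·29 = 92
34(ω_s−ω_c) = −92(ω_r−ω_c),  ω_s=0, ω_c=1
ω_r = 1 − (34/92)(0−1) = 63/46
ω_r/ω_c = 63/46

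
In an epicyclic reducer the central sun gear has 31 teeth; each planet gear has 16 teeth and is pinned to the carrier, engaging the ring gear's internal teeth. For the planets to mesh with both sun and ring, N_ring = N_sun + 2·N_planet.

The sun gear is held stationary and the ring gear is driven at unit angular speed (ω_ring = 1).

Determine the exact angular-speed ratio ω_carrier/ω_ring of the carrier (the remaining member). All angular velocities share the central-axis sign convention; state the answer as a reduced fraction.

N_ring = 31 + 2·16 = 63
31(ω_s−ω_c) = −63(ω_r−ω_c),  ω_s=0, ω_r=1
31(0−ω_c) = −63(1−ω_c)  ⇒  94ω_c = 63  ⇒  ω_c = 63/94
ω_c/ω_r = 63/94

63/94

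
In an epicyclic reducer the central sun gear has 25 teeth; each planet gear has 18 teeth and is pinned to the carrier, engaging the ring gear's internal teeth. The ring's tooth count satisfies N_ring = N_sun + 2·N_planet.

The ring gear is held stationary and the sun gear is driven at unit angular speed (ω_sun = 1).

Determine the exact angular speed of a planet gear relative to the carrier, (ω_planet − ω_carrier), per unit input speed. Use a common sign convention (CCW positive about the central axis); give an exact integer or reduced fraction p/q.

N_ring = 25 + 2·18 = 61
25(ω_s−ω_c) = −61(ω_r−ω_c),  ω_r=0, ω_s=1
25(1−ω_c) = −61(0−ω_c)  ⇒  86ω_c = 25  ⇒  ω_c = 25/86
sun–planet: 25·(1−25/86) = −18·(ω_p−ω_c)  ⇒  ω_p−ω_c = −(25/18)·(61/86) = -1525/1548

-1525/1548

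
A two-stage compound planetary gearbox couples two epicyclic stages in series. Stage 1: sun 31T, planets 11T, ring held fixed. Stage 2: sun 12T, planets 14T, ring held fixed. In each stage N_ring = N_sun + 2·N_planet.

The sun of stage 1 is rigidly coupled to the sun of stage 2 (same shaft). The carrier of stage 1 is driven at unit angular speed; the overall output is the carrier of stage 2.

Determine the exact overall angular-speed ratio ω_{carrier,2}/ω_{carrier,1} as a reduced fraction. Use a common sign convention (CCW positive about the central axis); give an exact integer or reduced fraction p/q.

Stage 1: N_ring = 31 + 2·11 = 53
Stage 1: 31(ω_s−ω_c) = −53(ω_r−ω_c),  ω_r=0, ω_c=1
Stage 1: ω_s = 1 − (53/31)(0−1) = 84/31
  ⇒ ω_s¹/ω_c¹ = 84/31
Stage 2: N_ring = 12 + 2·14 = 40
Stage 2: 12(ω_s−ω_c) = −40(ω_r−ω_c),  ω_r=0, ω_s=1
Stage 2: 12(1−ω_c) = −40(0−ω_c)  ⇒  52ω_c = 12  ⇒  ω_c = 3/13
  ⇒ ω_c²/ω_s² = 3/13
Coupling ω_s² = ω_s¹ ⇒ overall = 84/31 × 3/13 = 252/403

252/403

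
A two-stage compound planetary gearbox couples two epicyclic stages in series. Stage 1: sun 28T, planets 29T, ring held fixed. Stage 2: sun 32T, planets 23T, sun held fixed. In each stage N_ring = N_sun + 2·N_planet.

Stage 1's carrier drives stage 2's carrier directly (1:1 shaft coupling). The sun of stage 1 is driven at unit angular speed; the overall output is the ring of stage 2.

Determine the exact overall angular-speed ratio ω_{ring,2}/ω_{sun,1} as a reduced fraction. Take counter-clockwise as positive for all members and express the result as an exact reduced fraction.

770/2223

Stage 1: N_ring = 28 + 2·29 = 86
Stage 1: 28(ω_s−ω_c) = −86(ω_r−ω_c),  ω_r=0, ω_s=1
Stage 1: 28(1−ω_c) = −86(0−ω_c)  ⇒  114ω_c = 28  ⇒  ω_c = 14/57
  ⇒ ω_c¹/ω_s¹ = 14/57
Stage 2: N_ring = 32 + 2·23 = 78
Stage 2: 32(ω_s−ω_c) = −78(ω_r−ω_c),  ω_s=0, ω_c=1
Stage 2: ω_r = 1 − (32/78)(0−1) = 55/39
  ⇒ ω_r²/ω_c² = 55/39
Coupling ω_c² = ω_c¹ ⇒ overall = 14/57 × 55/39 = 770/2223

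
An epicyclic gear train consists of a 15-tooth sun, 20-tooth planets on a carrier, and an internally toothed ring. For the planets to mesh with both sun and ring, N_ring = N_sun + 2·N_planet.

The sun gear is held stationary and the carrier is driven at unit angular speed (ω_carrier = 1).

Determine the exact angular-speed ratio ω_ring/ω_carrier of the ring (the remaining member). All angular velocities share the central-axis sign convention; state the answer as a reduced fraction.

N_ring = 15 + 2·20 = 55
15(ω_s−ω_c) = −55(ω_r−ω_c),  ω_s=0, ω_c=1
ω_r = 1 − (15/55)(0−1) = 14/11
ω_r/ω_c = 14/11

14/11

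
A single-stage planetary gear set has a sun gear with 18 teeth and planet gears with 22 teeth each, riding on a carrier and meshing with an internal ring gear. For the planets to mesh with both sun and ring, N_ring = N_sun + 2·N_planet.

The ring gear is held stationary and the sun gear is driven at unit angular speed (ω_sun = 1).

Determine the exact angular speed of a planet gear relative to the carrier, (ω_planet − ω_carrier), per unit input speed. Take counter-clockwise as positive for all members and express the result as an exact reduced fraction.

-279/440

N_ring = 18 + 2·22 = 62
18(ω_s−ω_c) = −62(ω_r−ω_c),  ω_r=0, ω_s=1
18(1−ω_c) = −62(0−ω_c)  ⇒  80ω_c = 18  ⇒  ω_c = 9/40
sun–planet: 18·(1−9/40) = −22·(ω_p−ω_c)  ⇒  ω_p−ω_c = −(18/22)·(31/40) = -279/440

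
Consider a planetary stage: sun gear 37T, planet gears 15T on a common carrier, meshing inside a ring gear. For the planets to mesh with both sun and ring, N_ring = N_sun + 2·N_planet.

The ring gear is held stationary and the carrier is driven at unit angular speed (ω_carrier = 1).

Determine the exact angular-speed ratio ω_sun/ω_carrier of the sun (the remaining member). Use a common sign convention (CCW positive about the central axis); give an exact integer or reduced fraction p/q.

104/37

N_ring = 37 + 2·15 = 67
37(ω_s−ω_c) = −67(ω_r−ω_c),  ω_r=0, ω_c=1
ω_s = 1 − (67/37)(0−1) = 104/37
ω_s/ω_c = 104/37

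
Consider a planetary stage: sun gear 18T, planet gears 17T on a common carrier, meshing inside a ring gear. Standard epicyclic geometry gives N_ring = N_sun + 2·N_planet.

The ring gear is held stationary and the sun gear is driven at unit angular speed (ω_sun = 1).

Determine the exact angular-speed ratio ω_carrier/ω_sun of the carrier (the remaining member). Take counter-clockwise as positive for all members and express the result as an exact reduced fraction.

9/35

N_ring = 18 + 2·17 = 52
18(ω_s−ω_c) = −52(ω_r−ω_c),  ω_r=0, ω_s=1
18(1−ω_c) = −52(0−ω_c)  ⇒  70ω_c = 18  ⇒  ω_c = 9/35
ω_c/ω_s = 9/35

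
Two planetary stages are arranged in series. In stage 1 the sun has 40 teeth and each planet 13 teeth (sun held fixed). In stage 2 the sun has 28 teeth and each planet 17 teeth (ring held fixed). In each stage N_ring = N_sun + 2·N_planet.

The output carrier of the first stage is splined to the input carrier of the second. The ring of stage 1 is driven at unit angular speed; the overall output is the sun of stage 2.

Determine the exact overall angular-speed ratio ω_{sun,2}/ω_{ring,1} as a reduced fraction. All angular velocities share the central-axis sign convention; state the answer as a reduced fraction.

1485/742

Stage 1: N_ring = 40 + 2·13 = 66
Stage 1: 40(ω_s−ω_c) = −66(ω_r−ω_c),  ω_s=0, ω_r=1
Stage 1: 40(0−ω_c) = −66(1−ω_c)  ⇒  106ω_c = 66  ⇒  ω_c = 33/53
  ⇒ ω_c¹/ω_r¹ = 33/53
Stage 2: N_ring = 28 + 2·17 = 62
Stage 2: 28(ω_s−ω_c) = −62(ω_r−ω_c),  ω_r=0, ω_c=1
Stage 2: ω_s = 1 − (62/28)(0−1) = 45/14
  ⇒ ω_s²/ω_c² = 45/14
Coupling ω_c² = ω_c¹ ⇒ overall = 33/53 × 45/14 = 1485/742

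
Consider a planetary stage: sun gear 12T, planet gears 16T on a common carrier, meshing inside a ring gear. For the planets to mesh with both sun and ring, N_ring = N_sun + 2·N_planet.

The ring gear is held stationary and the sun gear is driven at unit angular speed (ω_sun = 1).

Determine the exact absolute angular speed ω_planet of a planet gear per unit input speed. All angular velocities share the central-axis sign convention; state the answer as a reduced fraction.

N_ring = 12 + 2·16 = 44
12(ω_s−ω_c) = −44(ω_r−ω_c),  ω_r=0, ω_s=1
12(1−ω_c) = −44(0−ω_c)  ⇒  56ω_c = 12  ⇒  ω_c = 3/14
sun–planet: 12·(1−3/14) = −16·(ω_p−ω_c)  ⇒  ω_p−ω_c = −(12/16)·(11/14) = -33/56
ω_p = 3/14 − 33/56 = -3/8

-3/8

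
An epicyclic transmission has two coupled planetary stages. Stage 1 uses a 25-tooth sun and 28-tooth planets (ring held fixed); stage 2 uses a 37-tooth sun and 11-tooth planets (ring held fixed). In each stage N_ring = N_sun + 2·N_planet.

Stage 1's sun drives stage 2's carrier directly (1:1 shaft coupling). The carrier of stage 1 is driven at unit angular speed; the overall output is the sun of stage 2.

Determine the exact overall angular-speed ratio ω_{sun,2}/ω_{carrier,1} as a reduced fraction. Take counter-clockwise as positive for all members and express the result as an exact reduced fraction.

10176/925

Stage 1: N_ring = 25 + 2·28 = 81
Stage 1: 25(ω_s−ω_c) = −81(ω_r−ω_c),  ω_r=0, ω_c=1
Stage 1: ω_s = 1 − (81/25)(0−1) = 106/25
  ⇒ ω_s¹/ω_c¹ = 106/25
Stage 2: N_ring = 37 + 2·11 = 59
Stage 2: 37(ω_s−ω_c) = −59(ω_r−ω_c),  ω_r=0, ω_c=1
Stage 2: ω_s = 1 − (59/37)(0−1) = 96/37
  ⇒ ω_s²/ω_c² = 96/37
Coupling ω_c² = ω_s¹ ⇒ overall = 106/25 × 96/37 = 10176/925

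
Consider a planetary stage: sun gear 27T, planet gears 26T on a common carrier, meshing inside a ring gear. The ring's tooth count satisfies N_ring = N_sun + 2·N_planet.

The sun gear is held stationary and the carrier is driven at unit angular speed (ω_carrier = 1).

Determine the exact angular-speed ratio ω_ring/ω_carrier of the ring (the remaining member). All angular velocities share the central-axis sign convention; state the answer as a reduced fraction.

N_ring = 27 + 2·26 = 79
27(ω_s−ω_c) = −79(ω_r−ω_c),  ω_s=0, ω_c=1
ω_r = 1 − (27/79)(0−1) = 106/79
ω_r/ω_c = 106/79

106/79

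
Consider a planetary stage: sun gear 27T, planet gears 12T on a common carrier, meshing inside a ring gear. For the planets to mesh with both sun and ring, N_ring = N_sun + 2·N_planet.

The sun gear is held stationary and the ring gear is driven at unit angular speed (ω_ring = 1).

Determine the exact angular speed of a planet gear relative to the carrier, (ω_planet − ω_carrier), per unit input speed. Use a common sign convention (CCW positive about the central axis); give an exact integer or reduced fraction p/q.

N_ring = 27 + 2·12 = 51
27(ω_s−ω_c) = −51(ω_r−ω_c),  ω_s=0, ω_r=1
27(0−ω_c) = −51(1−ω_c)  ⇒  78ω_c = 51  ⇒  ω_c = 17/26
sun–planet: 27·(0−17/26) = −12·(ω_p−ω_c)  ⇒  ω_p−ω_c = −(27/12)·(-17/26) = 153/104

153/104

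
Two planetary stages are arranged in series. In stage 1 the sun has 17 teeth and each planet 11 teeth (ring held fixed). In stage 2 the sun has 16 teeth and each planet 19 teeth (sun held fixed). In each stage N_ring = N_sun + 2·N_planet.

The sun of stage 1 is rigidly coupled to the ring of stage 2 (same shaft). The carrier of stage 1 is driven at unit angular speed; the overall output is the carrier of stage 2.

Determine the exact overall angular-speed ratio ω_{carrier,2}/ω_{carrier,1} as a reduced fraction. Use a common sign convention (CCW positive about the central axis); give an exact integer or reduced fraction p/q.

216/85

Stage 1: N_ring = 17 + 2·11 = 39
Stage 1: 17(ω_s−ω_c) = −39(ω_r−ω_c),  ω_r=0, ω_c=1
Stage 1: ω_s = 1 − (39/17)(0−1) = 56/17
  ⇒ ω_s¹/ω_c¹ = 56/17
Stage 2: N_ring = 16 + 2·19 = 54
Stage 2: 16(ω_s−ω_c) = −54(ω_r−ω_c),  ω_s=0, ω_r=1
Stage 2: 16(0−ω_c) = −54(1−ω_c)  ⇒  70ω_c = 54  ⇒  ω_c = 27/35
  ⇒ ω_c²/ω_r² = 27/35
Coupling ω_r² = ω_s¹ ⇒ overall = 56/17 × 27/35 = 216/85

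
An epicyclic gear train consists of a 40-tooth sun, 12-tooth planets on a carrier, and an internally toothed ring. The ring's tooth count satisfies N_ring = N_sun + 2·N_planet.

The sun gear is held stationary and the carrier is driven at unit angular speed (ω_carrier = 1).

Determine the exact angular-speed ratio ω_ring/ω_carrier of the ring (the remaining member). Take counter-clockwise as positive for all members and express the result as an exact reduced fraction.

13/8

N_ring = 40 + 2·12 = 64
40(ω_s−ω_c) = −64(ω_r−ω_c),  ω_s=0, ω_c=1
ω_r = 1 − (40/64)(0−1) = 13/8
ω_r/ω_c = 13/8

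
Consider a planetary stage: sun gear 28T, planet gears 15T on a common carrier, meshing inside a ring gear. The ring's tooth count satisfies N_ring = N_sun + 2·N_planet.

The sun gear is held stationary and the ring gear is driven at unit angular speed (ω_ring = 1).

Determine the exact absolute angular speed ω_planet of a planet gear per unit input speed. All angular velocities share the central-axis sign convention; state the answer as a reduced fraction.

N_ring = 28 + 2·15 = 58
28(ω_s−ω_c) = −58(ω_r−ω_c),  ω_s=0, ω_r=1
28(0−ω_c) = −58(1−ω_c)  ⇒  86ω_c = 58  ⇒  ω_c = 29/43
sun–planet: 28·(0−29/43) = −15·(ω_p−ω_c)  ⇒  ω_p−ω_c = −(28/15)·(-29/43) = 812/645
ω_p = 29/43 + 812/645 = 29/15

29/15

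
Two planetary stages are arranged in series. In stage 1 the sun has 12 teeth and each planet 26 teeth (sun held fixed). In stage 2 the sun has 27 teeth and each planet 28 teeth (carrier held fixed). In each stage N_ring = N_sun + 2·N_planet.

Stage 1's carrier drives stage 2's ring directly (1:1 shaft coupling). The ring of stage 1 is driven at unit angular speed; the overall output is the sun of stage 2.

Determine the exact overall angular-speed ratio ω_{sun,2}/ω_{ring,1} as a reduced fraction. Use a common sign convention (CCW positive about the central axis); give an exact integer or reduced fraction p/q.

Stage 1: N_ring = 12 + 2·26 = 64
Stage 1: 12(ω_s−ω_c) = −64(ω_r−ω_c),  ω_s=0, ω_r=1
Stage 1: 12(0−ω_c) = −64(1−ω_c)  ⇒  76ω_c = 64  ⇒  ω_c = 16/19
  ⇒ ω_c¹/ω_r¹ = 16/19
Stage 2: N_ring = 27 + 2·28 = 83
Stage 2: 27(ω_s−ω_c) = −83(ω_r−ω_c),  ω_c=0, ω_r=1
Stage 2: ω_s = 0 − (83/27)(1−0) = -83/27
  ⇒ ω_s²/ω_r² = -83/27
Coupling ω_r² = ω_c¹ ⇒ overall = 16/19 × -83/27 = -1328/513

-1328/513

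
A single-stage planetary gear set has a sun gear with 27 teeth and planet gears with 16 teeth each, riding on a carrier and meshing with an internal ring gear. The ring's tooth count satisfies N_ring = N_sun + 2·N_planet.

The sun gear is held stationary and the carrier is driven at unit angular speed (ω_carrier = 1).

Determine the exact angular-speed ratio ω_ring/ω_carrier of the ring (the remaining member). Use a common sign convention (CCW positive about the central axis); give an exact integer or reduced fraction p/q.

N_ring = 27 + 2·16 = 59
27(ω_s−ω_c) = −59(ω_r−ω_c),  ω_s=0, ω_c=1
ω_r = 1 − (27/59)(0−1) = 86/59
ω_r/ω_c = 86/59

86/59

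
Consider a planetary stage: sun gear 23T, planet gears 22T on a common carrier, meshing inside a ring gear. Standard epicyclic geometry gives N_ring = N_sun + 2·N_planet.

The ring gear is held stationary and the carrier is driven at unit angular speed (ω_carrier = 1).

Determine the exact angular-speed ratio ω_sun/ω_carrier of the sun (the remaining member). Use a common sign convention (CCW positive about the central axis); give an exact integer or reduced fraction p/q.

90/23

N_ring = 23 + 2·22 = 67
23(ω_s−ω_c) = −67(ω_r−ω_c),  ω_r=0, ω_c=1
ω_s = 1 − (67/23)(0−1) = 90/23
ω_s/ω_c = 90/23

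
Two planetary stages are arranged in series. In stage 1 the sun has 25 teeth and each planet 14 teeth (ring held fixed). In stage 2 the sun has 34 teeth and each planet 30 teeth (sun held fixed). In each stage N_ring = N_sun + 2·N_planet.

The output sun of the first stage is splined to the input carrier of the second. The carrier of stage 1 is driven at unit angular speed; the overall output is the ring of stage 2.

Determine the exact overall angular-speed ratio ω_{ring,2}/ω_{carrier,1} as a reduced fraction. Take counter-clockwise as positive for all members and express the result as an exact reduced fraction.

Stage 1: N_ring = 25 + 2·14 = 53
Stage 1: 25(ω_s−ω_c) = −53(ω_r−ω_c),  ω_r=0, ω_c=1
Stage 1: ω_s = 1 − (53/25)(0−1) = 78/25
  ⇒ ω_s¹/ω_c¹ = 78/25
Stage 2: N_ring = 34 + 2·30 = 94
Stage 2: 34(ω_s−ω_c) = −94(ω_r−ω_c),  ω_s=0, ω_c=1
Stage 2: ω_r = 1 − (34/94)(0−1) = 64/47
  ⇒ ω_r²/ω_c² = 64/47
Coupling ω_c² = ω_s¹ ⇒ overall = 78/25 × 64/47 = 4992/1175

4992/1175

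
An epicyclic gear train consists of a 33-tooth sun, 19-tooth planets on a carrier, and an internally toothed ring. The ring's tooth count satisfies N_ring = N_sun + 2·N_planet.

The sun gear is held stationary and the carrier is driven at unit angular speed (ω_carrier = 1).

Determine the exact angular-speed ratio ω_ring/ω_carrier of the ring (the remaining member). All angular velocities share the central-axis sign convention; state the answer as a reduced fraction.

N_ring = 33 + 2·19 = 71
33(ω_s−ω_c) = −71(ω_r−ω_c),  ω_s=0, ω_c=1
ω_r = 1 − (33/71)(0−1) = 104/71
ω_r/ω_c = 104/71

104/71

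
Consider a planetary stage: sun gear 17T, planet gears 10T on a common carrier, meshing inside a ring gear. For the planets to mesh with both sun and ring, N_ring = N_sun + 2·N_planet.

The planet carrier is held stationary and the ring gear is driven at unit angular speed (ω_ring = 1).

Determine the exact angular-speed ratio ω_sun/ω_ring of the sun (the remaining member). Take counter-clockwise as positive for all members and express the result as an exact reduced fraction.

-37/17

N_ring = 17 + 2·10 = 37
17(ω_s−ω_c) = −37(ω_r−ω_c),  ω_c=0, ω_r=1
ω_s = 0 − (37/17)(1−0) = -37/17
ω_s/ω_r = -37/17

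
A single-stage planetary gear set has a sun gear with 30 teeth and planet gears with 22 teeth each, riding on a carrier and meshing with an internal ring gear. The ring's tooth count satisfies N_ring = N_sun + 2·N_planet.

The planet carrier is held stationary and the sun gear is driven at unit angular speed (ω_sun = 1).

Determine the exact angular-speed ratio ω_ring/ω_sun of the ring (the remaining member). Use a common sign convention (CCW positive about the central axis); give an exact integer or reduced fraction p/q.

N_ring = 30 + 2·22 = 74
30(ω_s−ω_c) = −74(ω_r−ω_c),  ω_c=0, ω_s=1
ω_r = 0 − (30/74)(1−0) = -15/37
ω_r/ω_s = -15/37

-15/37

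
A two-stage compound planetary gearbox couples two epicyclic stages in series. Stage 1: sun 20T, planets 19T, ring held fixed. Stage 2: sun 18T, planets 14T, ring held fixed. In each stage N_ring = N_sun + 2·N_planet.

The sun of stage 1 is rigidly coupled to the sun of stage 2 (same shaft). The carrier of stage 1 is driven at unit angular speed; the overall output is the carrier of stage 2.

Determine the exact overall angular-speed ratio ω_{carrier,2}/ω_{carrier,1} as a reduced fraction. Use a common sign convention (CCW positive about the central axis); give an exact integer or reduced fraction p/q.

351/320

Stage 1: N_ring = 20 + 2·19 = 58
Stage 1: 20(ω_s−ω_c) = −58(ω_r−ω_c),  ω_r=0, ω_c=1
Stage 1: ω_s = 1 − (58/20)(0−1) = 39/10
  ⇒ ω_s¹/ω_c¹ = 39/10
Stage 2: N_ring = 18 + 2·14 = 46
Stage 2: 18(ω_s−ω_c) = −46(ω_r−ω_c),  ω_r=0, ω_s=1
Stage 2: 18(1−ω_c) = −46(0−ω_c)  ⇒  64ω_c = 18  ⇒  ω_c = 9/32
  ⇒ ω_c²/ω_s² = 9/32
Coupling ω_s² = ω_s¹ ⇒ overall = 39/10 × 9/32 = 351/320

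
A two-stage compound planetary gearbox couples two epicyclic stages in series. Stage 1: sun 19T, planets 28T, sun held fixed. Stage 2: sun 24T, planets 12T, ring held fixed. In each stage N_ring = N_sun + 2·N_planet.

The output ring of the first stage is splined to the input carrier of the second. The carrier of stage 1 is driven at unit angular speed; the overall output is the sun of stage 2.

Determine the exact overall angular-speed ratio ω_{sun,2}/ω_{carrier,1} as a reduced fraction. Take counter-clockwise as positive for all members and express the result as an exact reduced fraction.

94/25

Stage 1: N_ring = 19 + 2·28 = 75
Stage 1: 19(ω_s−ω_c) = −75(ω_r−ω_c),  ω_s=0, ω_c=1
Stage 1: ω_r = 1 − (19/75)(0−1) = 94/75
  ⇒ ω_r¹/ω_c¹ = 94/75
Stage 2: N_ring = 24 + 2·12 = 48
Stage 2: 24(ω_s−ω_c) = −48(ω_r−ω_c),  ω_r=0, ω_c=1
Stage 2: ω_s = 1 − (48/24)(0−1) = 3
  ⇒ ω_s²/ω_c² = 3
Coupling ω_c² = ω_r¹ ⇒ overall = 94/75 × 3 = 94/25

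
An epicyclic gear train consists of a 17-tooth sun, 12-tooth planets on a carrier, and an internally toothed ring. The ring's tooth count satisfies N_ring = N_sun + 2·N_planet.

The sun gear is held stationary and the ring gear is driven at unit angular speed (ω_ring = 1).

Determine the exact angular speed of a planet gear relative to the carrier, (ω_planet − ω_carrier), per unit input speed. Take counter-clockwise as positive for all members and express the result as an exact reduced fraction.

697/696

N_ring = 17 + 2·12 = 41
17(ω_s−ω_c) = −41(ω_r−ω_c),  ω_s=0, ω_r=1
17(0−ω_c) = −41(1−ω_c)  ⇒  58ω_c = 41  ⇒  ω_c = 41/58
sun–planet: 17·(0−41/58) = −12·(ω_p−ω_c)  ⇒  ω_p−ω_c = −(17/12)·(-41/58) = 697/696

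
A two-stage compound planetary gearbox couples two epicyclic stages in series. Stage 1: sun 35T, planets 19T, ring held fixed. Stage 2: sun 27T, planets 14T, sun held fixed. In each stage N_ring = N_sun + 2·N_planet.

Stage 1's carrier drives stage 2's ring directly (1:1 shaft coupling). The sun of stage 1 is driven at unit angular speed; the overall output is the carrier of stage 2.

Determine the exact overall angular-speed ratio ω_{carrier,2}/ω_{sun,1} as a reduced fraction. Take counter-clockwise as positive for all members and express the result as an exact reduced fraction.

Stage 1: N_ring = 35 + 2·19 = 73
Stage 1: 35(ω_s−ω_c) = −73(ω_r−ω_c),  ω_r=0, ω_s=1
Stage 1: 35(1−ω_c) = −73(0−ω_c)  ⇒  108ω_c = 35  ⇒  ω_c = 35/108
  ⇒ ω_c¹/ω_s¹ = 35/108
Stage 2: N_ring = 27 + 2·14 = 55
Stage 2: 27(ω_s−ω_c) = −55(ω_r−ω_c),  ω_s=0, ω_r=1
Stage 2: 27(0−ω_c) = −55(1−ω_c)  ⇒  82ω_c = 55  ⇒  ω_c = 55/82
  ⇒ ω_c²/ω_r² = 55/82
Coupling ω_r² = ω_c¹ ⇒ overall = 35/108 × 55/82 = 1925/8856

1925/8856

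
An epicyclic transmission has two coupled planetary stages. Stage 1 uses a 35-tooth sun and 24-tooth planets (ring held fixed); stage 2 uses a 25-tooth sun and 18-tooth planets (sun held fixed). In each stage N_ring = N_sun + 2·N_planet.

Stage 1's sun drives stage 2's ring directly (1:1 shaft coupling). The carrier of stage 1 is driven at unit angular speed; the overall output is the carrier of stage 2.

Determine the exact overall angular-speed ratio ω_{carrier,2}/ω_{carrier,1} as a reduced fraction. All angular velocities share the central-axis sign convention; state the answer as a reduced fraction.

Stage 1: N_ring = 35 + 2·24 = 83
Stage 1: 35(ω_s−ω_c) = −83(ω_r−ω_c),  ω_r=0, ω_c=1
Stage 1: ω_s = 1 − (83/35)(0−1) = 118/35
  ⇒ ω_s¹/ω_c¹ = 118/35
Stage 2: N_ring = 25 + 2·18 = 61
Stage 2: 25(ω_s−ω_c) = −61(ω_r−ω_c),  ω_s=0, ω_r=1
Stage 2: 25(0−ω_c) = −61(1−ω_c)  ⇒  86ω_c = 61  ⇒  ω_c = 61/86
  ⇒ ω_c²/ω_r² = 61/86
Coupling ω_r² = ω_s¹ ⇒ overall = 118/35 × 61/86 = 3599/1505

3599/1505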